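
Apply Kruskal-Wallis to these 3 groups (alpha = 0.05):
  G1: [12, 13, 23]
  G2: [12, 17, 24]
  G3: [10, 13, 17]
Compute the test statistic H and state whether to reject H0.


Step 1: Combine all N = 9 observations and assign midranks.
sorted (value, group, rank): (10,G3,1), (12,G1,2.5), (12,G2,2.5), (13,G1,4.5), (13,G3,4.5), (17,G2,6.5), (17,G3,6.5), (23,G1,8), (24,G2,9)
Step 2: Sum ranks within each group.
R_1 = 15 (n_1 = 3)
R_2 = 18 (n_2 = 3)
R_3 = 12 (n_3 = 3)
Step 3: H = 12/(N(N+1)) * sum(R_i^2/n_i) - 3(N+1)
     = 12/(9*10) * (15^2/3 + 18^2/3 + 12^2/3) - 3*10
     = 0.133333 * 231 - 30
     = 0.800000.
Step 4: Ties present; correction factor C = 1 - 18/(9^3 - 9) = 0.975000. Corrected H = 0.800000 / 0.975000 = 0.820513.
Step 5: Under H0, H ~ chi^2(2); p-value = 0.663480.
Step 6: alpha = 0.05. fail to reject H0.

H = 0.8205, df = 2, p = 0.663480, fail to reject H0.


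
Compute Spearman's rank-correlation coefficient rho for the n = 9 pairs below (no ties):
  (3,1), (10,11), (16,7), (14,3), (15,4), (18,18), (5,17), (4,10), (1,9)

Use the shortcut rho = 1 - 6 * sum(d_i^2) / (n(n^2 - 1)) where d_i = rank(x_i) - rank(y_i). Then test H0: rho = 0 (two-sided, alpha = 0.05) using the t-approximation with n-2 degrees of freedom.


Step 1: Rank x and y separately (midranks; no ties here).
rank(x): 3->2, 10->5, 16->8, 14->6, 15->7, 18->9, 5->4, 4->3, 1->1
rank(y): 1->1, 11->7, 7->4, 3->2, 4->3, 18->9, 17->8, 10->6, 9->5
Step 2: d_i = R_x(i) - R_y(i); compute d_i^2.
  (2-1)^2=1, (5-7)^2=4, (8-4)^2=16, (6-2)^2=16, (7-3)^2=16, (9-9)^2=0, (4-8)^2=16, (3-6)^2=9, (1-5)^2=16
sum(d^2) = 94.
Step 3: rho = 1 - 6*94 / (9*(9^2 - 1)) = 1 - 564/720 = 0.216667.
Step 4: Under H0, t = rho * sqrt((n-2)/(1-rho^2)) = 0.5872 ~ t(7).
Step 5: Two-sided p-value from the t-distribution with 7 df = 0.575515.
Step 6: alpha = 0.05. fail to reject H0.

rho = 0.2167, p = 0.575515, fail to reject H0 at alpha = 0.05.


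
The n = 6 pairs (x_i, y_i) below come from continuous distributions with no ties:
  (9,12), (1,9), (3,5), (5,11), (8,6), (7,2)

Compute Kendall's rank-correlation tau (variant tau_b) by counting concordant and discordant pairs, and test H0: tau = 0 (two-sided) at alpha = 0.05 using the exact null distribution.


Step 1: Enumerate the 15 unordered pairs (i,j) with i<j and classify each by sign(x_j-x_i) * sign(y_j-y_i).
  (1,2):dx=-8,dy=-3->C; (1,3):dx=-6,dy=-7->C; (1,4):dx=-4,dy=-1->C; (1,5):dx=-1,dy=-6->C
  (1,6):dx=-2,dy=-10->C; (2,3):dx=+2,dy=-4->D; (2,4):dx=+4,dy=+2->C; (2,5):dx=+7,dy=-3->D
  (2,6):dx=+6,dy=-7->D; (3,4):dx=+2,dy=+6->C; (3,5):dx=+5,dy=+1->C; (3,6):dx=+4,dy=-3->D
  (4,5):dx=+3,dy=-5->D; (4,6):dx=+2,dy=-9->D; (5,6):dx=-1,dy=-4->C
Step 2: C = 9, D = 6, total pairs = 15.
Step 3: tau = (C - D)/(n(n-1)/2) = (9 - 6)/15 = 0.200000.
Step 4: Exact two-sided p-value (enumerate n! = 720 permutations of y under H0): p = 0.719444.
Step 5: alpha = 0.05. fail to reject H0.

tau_b = 0.2000 (C=9, D=6), p = 0.719444, fail to reject H0.


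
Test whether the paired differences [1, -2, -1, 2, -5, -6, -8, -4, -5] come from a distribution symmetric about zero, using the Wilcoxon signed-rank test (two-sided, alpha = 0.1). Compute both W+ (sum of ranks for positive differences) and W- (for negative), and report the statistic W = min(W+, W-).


Step 1: Drop any zero differences (none here) and take |d_i|.
|d| = [1, 2, 1, 2, 5, 6, 8, 4, 5]
Step 2: Midrank |d_i| (ties get averaged ranks).
ranks: |1|->1.5, |2|->3.5, |1|->1.5, |2|->3.5, |5|->6.5, |6|->8, |8|->9, |4|->5, |5|->6.5
Step 3: Attach original signs; sum ranks with positive sign and with negative sign.
W+ = 1.5 + 3.5 = 5
W- = 3.5 + 1.5 + 6.5 + 8 + 9 + 5 + 6.5 = 40
(Check: W+ + W- = 45 should equal n(n+1)/2 = 45.)
Step 4: Test statistic W = min(W+, W-) = 5.
Step 5: Ties in |d|, so use the tie-corrected normal approximation.
        E[W] = n(n+1)/4 = 9*10/4 = 22.5.
        Tie groups: |d|=1 (t=2), |d|=2 (t=2), |d|=5 (t=2); sum(t^3 - t) = 18.
        Var[W] = n(n+1)(2n+1)/24 - sum(t^3-t)/48 = 1710/24 - 18/48 = 70.875.
        z = (W - E[W]) / sqrt(Var[W]) = (5 - 22.5) / 8.4187 = -2.0787.
        Two-sided p = 2*Phi(z) = 0.037645.
Step 6: alpha = 0.1. reject H0.

W+ = 5, W- = 40, W = min = 5, p = 0.037645, reject H0.


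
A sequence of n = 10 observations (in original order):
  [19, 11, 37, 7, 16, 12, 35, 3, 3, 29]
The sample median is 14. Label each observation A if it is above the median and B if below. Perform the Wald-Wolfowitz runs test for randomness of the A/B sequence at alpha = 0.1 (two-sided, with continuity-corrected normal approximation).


Step 1: Compute median = 14; label A = above, B = below.
Labels in order: ABABABABBA  (n_A = 5, n_B = 5)
Step 2: Count runs R = 9.
Step 3: Under H0 (random ordering), E[R] = 2*n_A*n_B/(n_A+n_B) + 1 = 2*5*5/10 + 1 = 6.0000.
        Var[R] = 2*n_A*n_B*(2*n_A*n_B - n_A - n_B) / ((n_A+n_B)^2 * (n_A+n_B-1)) = 2000/900 = 2.2222.
        SD[R] = 1.4907.
Step 4: Continuity-corrected z = (R - 0.5 - E[R]) / SD[R] = (9 - 0.5 - 6.0000) / 1.4907 = 1.6771.
Step 5: Two-sided p-value via normal approximation = 2*(1 - Phi(|z|)) = 0.093533.
Step 6: alpha = 0.1. reject H0.

R = 9, z = 1.6771, p = 0.093533, reject H0.


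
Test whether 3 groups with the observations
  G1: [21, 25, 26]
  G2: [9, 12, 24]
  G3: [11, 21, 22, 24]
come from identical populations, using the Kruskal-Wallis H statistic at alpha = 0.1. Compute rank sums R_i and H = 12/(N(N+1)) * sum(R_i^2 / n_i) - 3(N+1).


Step 1: Combine all N = 10 observations and assign midranks.
sorted (value, group, rank): (9,G2,1), (11,G3,2), (12,G2,3), (21,G1,4.5), (21,G3,4.5), (22,G3,6), (24,G2,7.5), (24,G3,7.5), (25,G1,9), (26,G1,10)
Step 2: Sum ranks within each group.
R_1 = 23.5 (n_1 = 3)
R_2 = 11.5 (n_2 = 3)
R_3 = 20 (n_3 = 4)
Step 3: H = 12/(N(N+1)) * sum(R_i^2/n_i) - 3(N+1)
     = 12/(10*11) * (23.5^2/3 + 11.5^2/3 + 20^2/4) - 3*11
     = 0.109091 * 328.167 - 33
     = 2.800000.
Step 4: Ties present; correction factor C = 1 - 12/(10^3 - 10) = 0.987879. Corrected H = 2.800000 / 0.987879 = 2.834356.
Step 5: Under H0, H ~ chi^2(2); p-value = 0.242397.
Step 6: alpha = 0.1. fail to reject H0.

H = 2.8344, df = 2, p = 0.242397, fail to reject H0.


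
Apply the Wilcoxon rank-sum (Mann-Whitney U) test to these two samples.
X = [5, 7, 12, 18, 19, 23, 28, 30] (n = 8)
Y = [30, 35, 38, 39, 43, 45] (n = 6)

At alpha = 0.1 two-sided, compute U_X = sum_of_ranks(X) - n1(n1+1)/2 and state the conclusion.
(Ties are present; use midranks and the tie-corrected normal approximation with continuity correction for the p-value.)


Step 1: Combine and sort all 14 observations; assign midranks.
sorted (value, group): (5,X), (7,X), (12,X), (18,X), (19,X), (23,X), (28,X), (30,X), (30,Y), (35,Y), (38,Y), (39,Y), (43,Y), (45,Y)
ranks: 5->1, 7->2, 12->3, 18->4, 19->5, 23->6, 28->7, 30->8.5, 30->8.5, 35->10, 38->11, 39->12, 43->13, 45->14
Step 2: Rank sum for X: R1 = 1 + 2 + 3 + 4 + 5 + 6 + 7 + 8.5 = 36.5.
Step 3: U_X = R1 - n1(n1+1)/2 = 36.5 - 8*9/2 = 36.5 - 36 = 0.5.
       U_Y = n1*n2 - U_X = 48 - 0.5 = 47.5.
Step 4: Ties are present, so use the tie-corrected normal approximation (with continuity correction) for the p-value.
Step 5: p-value = 0.002953; compare to alpha = 0.1. reject H0.

U_X = 0.5, p = 0.002953, reject H0 at alpha = 0.1.


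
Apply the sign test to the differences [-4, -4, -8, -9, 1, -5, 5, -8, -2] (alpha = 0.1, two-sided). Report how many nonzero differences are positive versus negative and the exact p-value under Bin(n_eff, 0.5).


Step 1: Discard zero differences. Original n = 9; n_eff = number of nonzero differences = 9.
Nonzero differences (with sign): -4, -4, -8, -9, +1, -5, +5, -8, -2
Step 2: Count signs: positive = 2, negative = 7.
Step 3: Under H0: P(positive) = 0.5, so the number of positives S ~ Bin(9, 0.5).
Step 4: Two-sided exact p-value = sum of Bin(9,0.5) probabilities at or below the observed probability = 0.179688.
Step 5: alpha = 0.1. fail to reject H0.

n_eff = 9, pos = 2, neg = 7, p = 0.179688, fail to reject H0.


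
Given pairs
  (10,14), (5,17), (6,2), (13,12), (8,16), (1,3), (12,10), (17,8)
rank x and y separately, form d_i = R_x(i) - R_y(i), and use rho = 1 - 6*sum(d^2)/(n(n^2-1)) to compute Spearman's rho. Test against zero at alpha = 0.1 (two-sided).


Step 1: Rank x and y separately (midranks; no ties here).
rank(x): 10->5, 5->2, 6->3, 13->7, 8->4, 1->1, 12->6, 17->8
rank(y): 14->6, 17->8, 2->1, 12->5, 16->7, 3->2, 10->4, 8->3
Step 2: d_i = R_x(i) - R_y(i); compute d_i^2.
  (5-6)^2=1, (2-8)^2=36, (3-1)^2=4, (7-5)^2=4, (4-7)^2=9, (1-2)^2=1, (6-4)^2=4, (8-3)^2=25
sum(d^2) = 84.
Step 3: rho = 1 - 6*84 / (8*(8^2 - 1)) = 1 - 504/504 = 0.000000.
Step 4: Under H0, t = rho * sqrt((n-2)/(1-rho^2)) = 0.0000 ~ t(6).
Step 5: Two-sided p-value from the t-distribution with 6 df = 1.000000.
Step 6: alpha = 0.1. fail to reject H0.

rho = 0.0000, p = 1.000000, fail to reject H0 at alpha = 0.1.


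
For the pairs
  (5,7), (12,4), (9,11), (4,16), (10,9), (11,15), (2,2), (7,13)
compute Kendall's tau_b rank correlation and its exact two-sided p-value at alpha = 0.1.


Step 1: Enumerate the 28 unordered pairs (i,j) with i<j and classify each by sign(x_j-x_i) * sign(y_j-y_i).
  (1,2):dx=+7,dy=-3->D; (1,3):dx=+4,dy=+4->C; (1,4):dx=-1,dy=+9->D; (1,5):dx=+5,dy=+2->C
  (1,6):dx=+6,dy=+8->C; (1,7):dx=-3,dy=-5->C; (1,8):dx=+2,dy=+6->C; (2,3):dx=-3,dy=+7->D
  (2,4):dx=-8,dy=+12->D; (2,5):dx=-2,dy=+5->D; (2,6):dx=-1,dy=+11->D; (2,7):dx=-10,dy=-2->C
  (2,8):dx=-5,dy=+9->D; (3,4):dx=-5,dy=+5->D; (3,5):dx=+1,dy=-2->D; (3,6):dx=+2,dy=+4->C
  (3,7):dx=-7,dy=-9->C; (3,8):dx=-2,dy=+2->D; (4,5):dx=+6,dy=-7->D; (4,6):dx=+7,dy=-1->D
  (4,7):dx=-2,dy=-14->C; (4,8):dx=+3,dy=-3->D; (5,6):dx=+1,dy=+6->C; (5,7):dx=-8,dy=-7->C
  (5,8):dx=-3,dy=+4->D; (6,7):dx=-9,dy=-13->C; (6,8):dx=-4,dy=-2->C; (7,8):dx=+5,dy=+11->C
Step 2: C = 14, D = 14, total pairs = 28.
Step 3: tau = (C - D)/(n(n-1)/2) = (14 - 14)/28 = 0.000000.
Step 4: Exact two-sided p-value (enumerate n! = 40320 permutations of y under H0): p = 1.000000.
Step 5: alpha = 0.1. fail to reject H0.

tau_b = 0.0000 (C=14, D=14), p = 1.000000, fail to reject H0.


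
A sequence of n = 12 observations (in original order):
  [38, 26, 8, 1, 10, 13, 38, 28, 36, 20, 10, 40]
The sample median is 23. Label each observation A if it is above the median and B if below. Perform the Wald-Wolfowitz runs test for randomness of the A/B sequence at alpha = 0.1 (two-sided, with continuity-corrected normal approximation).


Step 1: Compute median = 23; label A = above, B = below.
Labels in order: AABBBBAAABBA  (n_A = 6, n_B = 6)
Step 2: Count runs R = 5.
Step 3: Under H0 (random ordering), E[R] = 2*n_A*n_B/(n_A+n_B) + 1 = 2*6*6/12 + 1 = 7.0000.
        Var[R] = 2*n_A*n_B*(2*n_A*n_B - n_A - n_B) / ((n_A+n_B)^2 * (n_A+n_B-1)) = 4320/1584 = 2.7273.
        SD[R] = 1.6514.
Step 4: Continuity-corrected z = (R + 0.5 - E[R]) / SD[R] = (5 + 0.5 - 7.0000) / 1.6514 = -0.9083.
Step 5: Two-sided p-value via normal approximation = 2*(1 - Phi(|z|)) = 0.363722.
Step 6: alpha = 0.1. fail to reject H0.

R = 5, z = -0.9083, p = 0.363722, fail to reject H0.


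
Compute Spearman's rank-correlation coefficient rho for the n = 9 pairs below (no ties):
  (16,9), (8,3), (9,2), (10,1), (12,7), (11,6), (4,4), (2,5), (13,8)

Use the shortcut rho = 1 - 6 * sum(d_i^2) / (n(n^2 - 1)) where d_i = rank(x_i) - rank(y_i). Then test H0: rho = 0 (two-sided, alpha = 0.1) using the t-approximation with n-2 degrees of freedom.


Step 1: Rank x and y separately (midranks; no ties here).
rank(x): 16->9, 8->3, 9->4, 10->5, 12->7, 11->6, 4->2, 2->1, 13->8
rank(y): 9->9, 3->3, 2->2, 1->1, 7->7, 6->6, 4->4, 5->5, 8->8
Step 2: d_i = R_x(i) - R_y(i); compute d_i^2.
  (9-9)^2=0, (3-3)^2=0, (4-2)^2=4, (5-1)^2=16, (7-7)^2=0, (6-6)^2=0, (2-4)^2=4, (1-5)^2=16, (8-8)^2=0
sum(d^2) = 40.
Step 3: rho = 1 - 6*40 / (9*(9^2 - 1)) = 1 - 240/720 = 0.666667.
Step 4: Under H0, t = rho * sqrt((n-2)/(1-rho^2)) = 2.3664 ~ t(7).
Step 5: Two-sided p-value from the t-distribution with 7 df = 0.049867.
Step 6: alpha = 0.1. reject H0.

rho = 0.6667, p = 0.049867, reject H0 at alpha = 0.1.


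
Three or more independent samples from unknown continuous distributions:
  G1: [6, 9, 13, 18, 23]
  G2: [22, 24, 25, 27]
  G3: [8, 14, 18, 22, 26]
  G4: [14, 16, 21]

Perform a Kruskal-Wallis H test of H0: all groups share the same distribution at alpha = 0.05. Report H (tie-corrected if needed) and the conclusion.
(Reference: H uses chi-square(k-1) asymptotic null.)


Step 1: Combine all N = 17 observations and assign midranks.
sorted (value, group, rank): (6,G1,1), (8,G3,2), (9,G1,3), (13,G1,4), (14,G3,5.5), (14,G4,5.5), (16,G4,7), (18,G1,8.5), (18,G3,8.5), (21,G4,10), (22,G2,11.5), (22,G3,11.5), (23,G1,13), (24,G2,14), (25,G2,15), (26,G3,16), (27,G2,17)
Step 2: Sum ranks within each group.
R_1 = 29.5 (n_1 = 5)
R_2 = 57.5 (n_2 = 4)
R_3 = 43.5 (n_3 = 5)
R_4 = 22.5 (n_4 = 3)
Step 3: H = 12/(N(N+1)) * sum(R_i^2/n_i) - 3(N+1)
     = 12/(17*18) * (29.5^2/5 + 57.5^2/4 + 43.5^2/5 + 22.5^2/3) - 3*18
     = 0.039216 * 1547.81 - 54
     = 6.698529.
Step 4: Ties present; correction factor C = 1 - 18/(17^3 - 17) = 0.996324. Corrected H = 6.698529 / 0.996324 = 6.723247.
Step 5: Under H0, H ~ chi^2(3); p-value = 0.081262.
Step 6: alpha = 0.05. fail to reject H0.

H = 6.7232, df = 3, p = 0.081262, fail to reject H0.


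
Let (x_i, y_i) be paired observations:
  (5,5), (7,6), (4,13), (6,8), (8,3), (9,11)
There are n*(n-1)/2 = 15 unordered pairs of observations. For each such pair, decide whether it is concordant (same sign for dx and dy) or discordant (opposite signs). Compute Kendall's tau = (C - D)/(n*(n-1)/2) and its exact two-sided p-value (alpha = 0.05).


Step 1: Enumerate the 15 unordered pairs (i,j) with i<j and classify each by sign(x_j-x_i) * sign(y_j-y_i).
  (1,2):dx=+2,dy=+1->C; (1,3):dx=-1,dy=+8->D; (1,4):dx=+1,dy=+3->C; (1,5):dx=+3,dy=-2->D
  (1,6):dx=+4,dy=+6->C; (2,3):dx=-3,dy=+7->D; (2,4):dx=-1,dy=+2->D; (2,5):dx=+1,dy=-3->D
  (2,6):dx=+2,dy=+5->C; (3,4):dx=+2,dy=-5->D; (3,5):dx=+4,dy=-10->D; (3,6):dx=+5,dy=-2->D
  (4,5):dx=+2,dy=-5->D; (4,6):dx=+3,dy=+3->C; (5,6):dx=+1,dy=+8->C
Step 2: C = 6, D = 9, total pairs = 15.
Step 3: tau = (C - D)/(n(n-1)/2) = (6 - 9)/15 = -0.200000.
Step 4: Exact two-sided p-value (enumerate n! = 720 permutations of y under H0): p = 0.719444.
Step 5: alpha = 0.05. fail to reject H0.

tau_b = -0.2000 (C=6, D=9), p = 0.719444, fail to reject H0.


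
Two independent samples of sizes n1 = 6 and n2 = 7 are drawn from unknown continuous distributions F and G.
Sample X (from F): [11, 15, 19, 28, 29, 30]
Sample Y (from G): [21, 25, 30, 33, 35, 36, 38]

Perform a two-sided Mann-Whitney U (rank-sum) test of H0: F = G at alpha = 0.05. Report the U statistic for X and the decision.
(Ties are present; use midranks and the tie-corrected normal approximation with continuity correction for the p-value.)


Step 1: Combine and sort all 13 observations; assign midranks.
sorted (value, group): (11,X), (15,X), (19,X), (21,Y), (25,Y), (28,X), (29,X), (30,X), (30,Y), (33,Y), (35,Y), (36,Y), (38,Y)
ranks: 11->1, 15->2, 19->3, 21->4, 25->5, 28->6, 29->7, 30->8.5, 30->8.5, 33->10, 35->11, 36->12, 38->13
Step 2: Rank sum for X: R1 = 1 + 2 + 3 + 6 + 7 + 8.5 = 27.5.
Step 3: U_X = R1 - n1(n1+1)/2 = 27.5 - 6*7/2 = 27.5 - 21 = 6.5.
       U_Y = n1*n2 - U_X = 42 - 6.5 = 35.5.
Step 4: Ties are present, so use the tie-corrected normal approximation (with continuity correction) for the p-value.
Step 5: p-value = 0.045204; compare to alpha = 0.05. reject H0.

U_X = 6.5, p = 0.045204, reject H0 at alpha = 0.05.


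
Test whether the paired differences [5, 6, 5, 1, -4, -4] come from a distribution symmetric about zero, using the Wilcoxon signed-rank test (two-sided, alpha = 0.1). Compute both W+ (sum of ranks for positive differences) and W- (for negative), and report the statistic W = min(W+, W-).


Step 1: Drop any zero differences (none here) and take |d_i|.
|d| = [5, 6, 5, 1, 4, 4]
Step 2: Midrank |d_i| (ties get averaged ranks).
ranks: |5|->4.5, |6|->6, |5|->4.5, |1|->1, |4|->2.5, |4|->2.5
Step 3: Attach original signs; sum ranks with positive sign and with negative sign.
W+ = 4.5 + 6 + 4.5 + 1 = 16
W- = 2.5 + 2.5 = 5
(Check: W+ + W- = 21 should equal n(n+1)/2 = 21.)
Step 4: Test statistic W = min(W+, W-) = 5.
Step 5: Ties in |d|, so use the tie-corrected normal approximation.
        E[W] = n(n+1)/4 = 6*7/4 = 10.5.
        Tie groups: |d|=4 (t=2), |d|=5 (t=2); sum(t^3 - t) = 12.
        Var[W] = n(n+1)(2n+1)/24 - sum(t^3-t)/48 = 546/24 - 12/48 = 22.5.
        z = (W - E[W]) / sqrt(Var[W]) = (5 - 10.5) / 4.7434 = -1.1595.
        Two-sided p = 2*Phi(z) = 0.246252.
Step 6: alpha = 0.1. fail to reject H0.

W+ = 16, W- = 5, W = min = 5, p = 0.246252, fail to reject H0.


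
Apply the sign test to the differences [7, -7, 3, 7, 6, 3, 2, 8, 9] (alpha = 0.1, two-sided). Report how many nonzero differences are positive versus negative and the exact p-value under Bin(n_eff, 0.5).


Step 1: Discard zero differences. Original n = 9; n_eff = number of nonzero differences = 9.
Nonzero differences (with sign): +7, -7, +3, +7, +6, +3, +2, +8, +9
Step 2: Count signs: positive = 8, negative = 1.
Step 3: Under H0: P(positive) = 0.5, so the number of positives S ~ Bin(9, 0.5).
Step 4: Two-sided exact p-value = sum of Bin(9,0.5) probabilities at or below the observed probability = 0.039062.
Step 5: alpha = 0.1. reject H0.

n_eff = 9, pos = 8, neg = 1, p = 0.039062, reject H0.


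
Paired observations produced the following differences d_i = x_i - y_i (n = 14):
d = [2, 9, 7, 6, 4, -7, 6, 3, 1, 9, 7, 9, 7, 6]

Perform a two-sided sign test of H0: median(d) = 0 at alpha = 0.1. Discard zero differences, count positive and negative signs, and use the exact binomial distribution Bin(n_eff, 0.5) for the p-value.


Step 1: Discard zero differences. Original n = 14; n_eff = number of nonzero differences = 14.
Nonzero differences (with sign): +2, +9, +7, +6, +4, -7, +6, +3, +1, +9, +7, +9, +7, +6
Step 2: Count signs: positive = 13, negative = 1.
Step 3: Under H0: P(positive) = 0.5, so the number of positives S ~ Bin(14, 0.5).
Step 4: Two-sided exact p-value = sum of Bin(14,0.5) probabilities at or below the observed probability = 0.001831.
Step 5: alpha = 0.1. reject H0.

n_eff = 14, pos = 13, neg = 1, p = 0.001831, reject H0.


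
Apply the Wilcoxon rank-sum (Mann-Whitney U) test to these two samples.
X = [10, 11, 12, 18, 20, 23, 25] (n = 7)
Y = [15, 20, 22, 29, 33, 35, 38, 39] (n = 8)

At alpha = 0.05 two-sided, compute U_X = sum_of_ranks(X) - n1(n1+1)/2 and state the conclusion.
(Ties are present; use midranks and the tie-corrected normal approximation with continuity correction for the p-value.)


Step 1: Combine and sort all 15 observations; assign midranks.
sorted (value, group): (10,X), (11,X), (12,X), (15,Y), (18,X), (20,X), (20,Y), (22,Y), (23,X), (25,X), (29,Y), (33,Y), (35,Y), (38,Y), (39,Y)
ranks: 10->1, 11->2, 12->3, 15->4, 18->5, 20->6.5, 20->6.5, 22->8, 23->9, 25->10, 29->11, 33->12, 35->13, 38->14, 39->15
Step 2: Rank sum for X: R1 = 1 + 2 + 3 + 5 + 6.5 + 9 + 10 = 36.5.
Step 3: U_X = R1 - n1(n1+1)/2 = 36.5 - 7*8/2 = 36.5 - 28 = 8.5.
       U_Y = n1*n2 - U_X = 56 - 8.5 = 47.5.
Step 4: Ties are present, so use the tie-corrected normal approximation (with continuity correction) for the p-value.
Step 5: p-value = 0.027751; compare to alpha = 0.05. reject H0.

U_X = 8.5, p = 0.027751, reject H0 at alpha = 0.05.


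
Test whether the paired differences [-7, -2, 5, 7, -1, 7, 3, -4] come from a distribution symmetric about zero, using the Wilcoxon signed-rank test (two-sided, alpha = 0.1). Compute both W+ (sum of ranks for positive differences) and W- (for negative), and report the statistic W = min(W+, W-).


Step 1: Drop any zero differences (none here) and take |d_i|.
|d| = [7, 2, 5, 7, 1, 7, 3, 4]
Step 2: Midrank |d_i| (ties get averaged ranks).
ranks: |7|->7, |2|->2, |5|->5, |7|->7, |1|->1, |7|->7, |3|->3, |4|->4
Step 3: Attach original signs; sum ranks with positive sign and with negative sign.
W+ = 5 + 7 + 7 + 3 = 22
W- = 7 + 2 + 1 + 4 = 14
(Check: W+ + W- = 36 should equal n(n+1)/2 = 36.)
Step 4: Test statistic W = min(W+, W-) = 14.
Step 5: Ties in |d|, so use the tie-corrected normal approximation.
        E[W] = n(n+1)/4 = 8*9/4 = 18.
        Tie groups: |d|=7 (t=3); sum(t^3 - t) = 24.
        Var[W] = n(n+1)(2n+1)/24 - sum(t^3-t)/48 = 1224/24 - 24/48 = 50.5.
        z = (W - E[W]) / sqrt(Var[W]) = (14 - 18) / 7.1063 = -0.5629.
        Two-sided p = 2*Phi(z) = 0.573518.
Step 6: alpha = 0.1. fail to reject H0.

W+ = 22, W- = 14, W = min = 14, p = 0.573518, fail to reject H0.


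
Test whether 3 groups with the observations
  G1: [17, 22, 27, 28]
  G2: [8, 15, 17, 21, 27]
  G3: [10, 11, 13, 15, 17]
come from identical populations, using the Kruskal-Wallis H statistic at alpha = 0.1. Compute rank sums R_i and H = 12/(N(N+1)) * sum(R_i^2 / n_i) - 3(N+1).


Step 1: Combine all N = 14 observations and assign midranks.
sorted (value, group, rank): (8,G2,1), (10,G3,2), (11,G3,3), (13,G3,4), (15,G2,5.5), (15,G3,5.5), (17,G1,8), (17,G2,8), (17,G3,8), (21,G2,10), (22,G1,11), (27,G1,12.5), (27,G2,12.5), (28,G1,14)
Step 2: Sum ranks within each group.
R_1 = 45.5 (n_1 = 4)
R_2 = 37 (n_2 = 5)
R_3 = 22.5 (n_3 = 5)
Step 3: H = 12/(N(N+1)) * sum(R_i^2/n_i) - 3(N+1)
     = 12/(14*15) * (45.5^2/4 + 37^2/5 + 22.5^2/5) - 3*15
     = 0.057143 * 892.612 - 45
     = 6.006429.
Step 4: Ties present; correction factor C = 1 - 36/(14^3 - 14) = 0.986813. Corrected H = 6.006429 / 0.986813 = 6.086693.
Step 5: Under H0, H ~ chi^2(2); p-value = 0.047675.
Step 6: alpha = 0.1. reject H0.

H = 6.0867, df = 2, p = 0.047675, reject H0.


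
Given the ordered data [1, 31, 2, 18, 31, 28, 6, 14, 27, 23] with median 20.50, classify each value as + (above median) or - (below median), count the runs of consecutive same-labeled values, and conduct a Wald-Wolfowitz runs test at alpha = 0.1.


Step 1: Compute median = 20.50; label A = above, B = below.
Labels in order: BABBAABBAA  (n_A = 5, n_B = 5)
Step 2: Count runs R = 6.
Step 3: Under H0 (random ordering), E[R] = 2*n_A*n_B/(n_A+n_B) + 1 = 2*5*5/10 + 1 = 6.0000.
        Var[R] = 2*n_A*n_B*(2*n_A*n_B - n_A - n_B) / ((n_A+n_B)^2 * (n_A+n_B-1)) = 2000/900 = 2.2222.
        SD[R] = 1.4907.
Step 4: R = E[R], so z = 0 with no continuity correction.
Step 5: Two-sided p-value via normal approximation = 2*(1 - Phi(|z|)) = 1.000000.
Step 6: alpha = 0.1. fail to reject H0.

R = 6, z = 0.0000, p = 1.000000, fail to reject H0.


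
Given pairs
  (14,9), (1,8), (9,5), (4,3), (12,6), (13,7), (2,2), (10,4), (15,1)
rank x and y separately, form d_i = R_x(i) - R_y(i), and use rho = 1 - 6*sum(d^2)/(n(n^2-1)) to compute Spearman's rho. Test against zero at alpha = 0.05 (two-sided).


Step 1: Rank x and y separately (midranks; no ties here).
rank(x): 14->8, 1->1, 9->4, 4->3, 12->6, 13->7, 2->2, 10->5, 15->9
rank(y): 9->9, 8->8, 5->5, 3->3, 6->6, 7->7, 2->2, 4->4, 1->1
Step 2: d_i = R_x(i) - R_y(i); compute d_i^2.
  (8-9)^2=1, (1-8)^2=49, (4-5)^2=1, (3-3)^2=0, (6-6)^2=0, (7-7)^2=0, (2-2)^2=0, (5-4)^2=1, (9-1)^2=64
sum(d^2) = 116.
Step 3: rho = 1 - 6*116 / (9*(9^2 - 1)) = 1 - 696/720 = 0.033333.
Step 4: Under H0, t = rho * sqrt((n-2)/(1-rho^2)) = 0.0882 ~ t(7).
Step 5: Two-sided p-value from the t-distribution with 7 df = 0.932157.
Step 6: alpha = 0.05. fail to reject H0.

rho = 0.0333, p = 0.932157, fail to reject H0 at alpha = 0.05.


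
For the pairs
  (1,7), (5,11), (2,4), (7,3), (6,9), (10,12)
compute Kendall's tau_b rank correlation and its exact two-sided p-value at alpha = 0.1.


Step 1: Enumerate the 15 unordered pairs (i,j) with i<j and classify each by sign(x_j-x_i) * sign(y_j-y_i).
  (1,2):dx=+4,dy=+4->C; (1,3):dx=+1,dy=-3->D; (1,4):dx=+6,dy=-4->D; (1,5):dx=+5,dy=+2->C
  (1,6):dx=+9,dy=+5->C; (2,3):dx=-3,dy=-7->C; (2,4):dx=+2,dy=-8->D; (2,5):dx=+1,dy=-2->D
  (2,6):dx=+5,dy=+1->C; (3,4):dx=+5,dy=-1->D; (3,5):dx=+4,dy=+5->C; (3,6):dx=+8,dy=+8->C
  (4,5):dx=-1,dy=+6->D; (4,6):dx=+3,dy=+9->C; (5,6):dx=+4,dy=+3->C
Step 2: C = 9, D = 6, total pairs = 15.
Step 3: tau = (C - D)/(n(n-1)/2) = (9 - 6)/15 = 0.200000.
Step 4: Exact two-sided p-value (enumerate n! = 720 permutations of y under H0): p = 0.719444.
Step 5: alpha = 0.1. fail to reject H0.

tau_b = 0.2000 (C=9, D=6), p = 0.719444, fail to reject H0.


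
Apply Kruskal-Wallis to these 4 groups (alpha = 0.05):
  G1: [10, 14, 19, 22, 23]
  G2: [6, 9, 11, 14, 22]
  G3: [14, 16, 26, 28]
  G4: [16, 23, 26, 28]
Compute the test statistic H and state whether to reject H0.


Step 1: Combine all N = 18 observations and assign midranks.
sorted (value, group, rank): (6,G2,1), (9,G2,2), (10,G1,3), (11,G2,4), (14,G1,6), (14,G2,6), (14,G3,6), (16,G3,8.5), (16,G4,8.5), (19,G1,10), (22,G1,11.5), (22,G2,11.5), (23,G1,13.5), (23,G4,13.5), (26,G3,15.5), (26,G4,15.5), (28,G3,17.5), (28,G4,17.5)
Step 2: Sum ranks within each group.
R_1 = 44 (n_1 = 5)
R_2 = 24.5 (n_2 = 5)
R_3 = 47.5 (n_3 = 4)
R_4 = 55 (n_4 = 4)
Step 3: H = 12/(N(N+1)) * sum(R_i^2/n_i) - 3(N+1)
     = 12/(18*19) * (44^2/5 + 24.5^2/5 + 47.5^2/4 + 55^2/4) - 3*19
     = 0.035088 * 1827.56 - 57
     = 7.125000.
Step 4: Ties present; correction factor C = 1 - 54/(18^3 - 18) = 0.990712. Corrected H = 7.125000 / 0.990712 = 7.191797.
Step 5: Under H0, H ~ chi^2(3); p-value = 0.066029.
Step 6: alpha = 0.05. fail to reject H0.

H = 7.1918, df = 3, p = 0.066029, fail to reject H0.


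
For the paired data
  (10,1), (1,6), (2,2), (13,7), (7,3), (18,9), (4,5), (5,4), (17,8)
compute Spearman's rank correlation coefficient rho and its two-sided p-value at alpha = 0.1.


Step 1: Rank x and y separately (midranks; no ties here).
rank(x): 10->6, 1->1, 2->2, 13->7, 7->5, 18->9, 4->3, 5->4, 17->8
rank(y): 1->1, 6->6, 2->2, 7->7, 3->3, 9->9, 5->5, 4->4, 8->8
Step 2: d_i = R_x(i) - R_y(i); compute d_i^2.
  (6-1)^2=25, (1-6)^2=25, (2-2)^2=0, (7-7)^2=0, (5-3)^2=4, (9-9)^2=0, (3-5)^2=4, (4-4)^2=0, (8-8)^2=0
sum(d^2) = 58.
Step 3: rho = 1 - 6*58 / (9*(9^2 - 1)) = 1 - 348/720 = 0.516667.
Step 4: Under H0, t = rho * sqrt((n-2)/(1-rho^2)) = 1.5966 ~ t(7).
Step 5: Two-sided p-value from the t-distribution with 7 df = 0.154390.
Step 6: alpha = 0.1. fail to reject H0.

rho = 0.5167, p = 0.154390, fail to reject H0 at alpha = 0.1.


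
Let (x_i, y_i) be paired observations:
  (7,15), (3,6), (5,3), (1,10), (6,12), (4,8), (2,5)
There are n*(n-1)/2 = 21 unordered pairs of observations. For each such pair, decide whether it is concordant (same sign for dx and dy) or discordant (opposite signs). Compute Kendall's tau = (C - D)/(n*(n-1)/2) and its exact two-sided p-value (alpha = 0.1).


Step 1: Enumerate the 21 unordered pairs (i,j) with i<j and classify each by sign(x_j-x_i) * sign(y_j-y_i).
  (1,2):dx=-4,dy=-9->C; (1,3):dx=-2,dy=-12->C; (1,4):dx=-6,dy=-5->C; (1,5):dx=-1,dy=-3->C
  (1,6):dx=-3,dy=-7->C; (1,7):dx=-5,dy=-10->C; (2,3):dx=+2,dy=-3->D; (2,4):dx=-2,dy=+4->D
  (2,5):dx=+3,dy=+6->C; (2,6):dx=+1,dy=+2->C; (2,7):dx=-1,dy=-1->C; (3,4):dx=-4,dy=+7->D
  (3,5):dx=+1,dy=+9->C; (3,6):dx=-1,dy=+5->D; (3,7):dx=-3,dy=+2->D; (4,5):dx=+5,dy=+2->C
  (4,6):dx=+3,dy=-2->D; (4,7):dx=+1,dy=-5->D; (5,6):dx=-2,dy=-4->C; (5,7):dx=-4,dy=-7->C
  (6,7):dx=-2,dy=-3->C
Step 2: C = 14, D = 7, total pairs = 21.
Step 3: tau = (C - D)/(n(n-1)/2) = (14 - 7)/21 = 0.333333.
Step 4: Exact two-sided p-value (enumerate n! = 5040 permutations of y under H0): p = 0.381349.
Step 5: alpha = 0.1. fail to reject H0.

tau_b = 0.3333 (C=14, D=7), p = 0.381349, fail to reject H0.


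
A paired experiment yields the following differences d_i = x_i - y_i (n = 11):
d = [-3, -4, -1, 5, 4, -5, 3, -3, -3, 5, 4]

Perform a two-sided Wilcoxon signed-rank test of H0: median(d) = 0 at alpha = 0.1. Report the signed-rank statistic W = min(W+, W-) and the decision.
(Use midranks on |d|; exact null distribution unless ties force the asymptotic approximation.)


Step 1: Drop any zero differences (none here) and take |d_i|.
|d| = [3, 4, 1, 5, 4, 5, 3, 3, 3, 5, 4]
Step 2: Midrank |d_i| (ties get averaged ranks).
ranks: |3|->3.5, |4|->7, |1|->1, |5|->10, |4|->7, |5|->10, |3|->3.5, |3|->3.5, |3|->3.5, |5|->10, |4|->7
Step 3: Attach original signs; sum ranks with positive sign and with negative sign.
W+ = 10 + 7 + 3.5 + 10 + 7 = 37.5
W- = 3.5 + 7 + 1 + 10 + 3.5 + 3.5 = 28.5
(Check: W+ + W- = 66 should equal n(n+1)/2 = 66.)
Step 4: Test statistic W = min(W+, W-) = 28.5.
Step 5: Ties in |d|, so use the tie-corrected normal approximation.
        E[W] = n(n+1)/4 = 11*12/4 = 33.
        Tie groups: |d|=3 (t=4), |d|=4 (t=3), |d|=5 (t=3); sum(t^3 - t) = 108.
        Var[W] = n(n+1)(2n+1)/24 - sum(t^3-t)/48 = 3036/24 - 108/48 = 124.25.
        z = (W - E[W]) / sqrt(Var[W]) = (28.5 - 33) / 11.1467 = -0.4037.
        Two-sided p = 2*Phi(z) = 0.686430.
Step 6: alpha = 0.1. fail to reject H0.

W+ = 37.5, W- = 28.5, W = min = 28.5, p = 0.686430, fail to reject H0.


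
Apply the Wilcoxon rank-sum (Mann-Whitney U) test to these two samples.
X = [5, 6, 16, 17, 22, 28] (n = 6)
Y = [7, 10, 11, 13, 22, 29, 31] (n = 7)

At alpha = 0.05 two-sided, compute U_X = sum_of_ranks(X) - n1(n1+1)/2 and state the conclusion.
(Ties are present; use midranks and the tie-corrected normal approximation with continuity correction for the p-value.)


Step 1: Combine and sort all 13 observations; assign midranks.
sorted (value, group): (5,X), (6,X), (7,Y), (10,Y), (11,Y), (13,Y), (16,X), (17,X), (22,X), (22,Y), (28,X), (29,Y), (31,Y)
ranks: 5->1, 6->2, 7->3, 10->4, 11->5, 13->6, 16->7, 17->8, 22->9.5, 22->9.5, 28->11, 29->12, 31->13
Step 2: Rank sum for X: R1 = 1 + 2 + 7 + 8 + 9.5 + 11 = 38.5.
Step 3: U_X = R1 - n1(n1+1)/2 = 38.5 - 6*7/2 = 38.5 - 21 = 17.5.
       U_Y = n1*n2 - U_X = 42 - 17.5 = 24.5.
Step 4: Ties are present, so use the tie-corrected normal approximation (with continuity correction) for the p-value.
Step 5: p-value = 0.667806; compare to alpha = 0.05. fail to reject H0.

U_X = 17.5, p = 0.667806, fail to reject H0 at alpha = 0.05.


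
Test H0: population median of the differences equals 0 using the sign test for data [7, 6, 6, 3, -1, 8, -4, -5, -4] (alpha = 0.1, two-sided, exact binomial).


Step 1: Discard zero differences. Original n = 9; n_eff = number of nonzero differences = 9.
Nonzero differences (with sign): +7, +6, +6, +3, -1, +8, -4, -5, -4
Step 2: Count signs: positive = 5, negative = 4.
Step 3: Under H0: P(positive) = 0.5, so the number of positives S ~ Bin(9, 0.5).
Step 4: Two-sided exact p-value = sum of Bin(9,0.5) probabilities at or below the observed probability = 1.000000.
Step 5: alpha = 0.1. fail to reject H0.

n_eff = 9, pos = 5, neg = 4, p = 1.000000, fail to reject H0.


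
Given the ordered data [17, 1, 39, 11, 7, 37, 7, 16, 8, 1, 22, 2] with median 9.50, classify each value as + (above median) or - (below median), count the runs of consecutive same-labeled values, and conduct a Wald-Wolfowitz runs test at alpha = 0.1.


Step 1: Compute median = 9.50; label A = above, B = below.
Labels in order: ABAABABABBAB  (n_A = 6, n_B = 6)
Step 2: Count runs R = 10.
Step 3: Under H0 (random ordering), E[R] = 2*n_A*n_B/(n_A+n_B) + 1 = 2*6*6/12 + 1 = 7.0000.
        Var[R] = 2*n_A*n_B*(2*n_A*n_B - n_A - n_B) / ((n_A+n_B)^2 * (n_A+n_B-1)) = 4320/1584 = 2.7273.
        SD[R] = 1.6514.
Step 4: Continuity-corrected z = (R - 0.5 - E[R]) / SD[R] = (10 - 0.5 - 7.0000) / 1.6514 = 1.5138.
Step 5: Two-sided p-value via normal approximation = 2*(1 - Phi(|z|)) = 0.130070.
Step 6: alpha = 0.1. fail to reject H0.

R = 10, z = 1.5138, p = 0.130070, fail to reject H0.


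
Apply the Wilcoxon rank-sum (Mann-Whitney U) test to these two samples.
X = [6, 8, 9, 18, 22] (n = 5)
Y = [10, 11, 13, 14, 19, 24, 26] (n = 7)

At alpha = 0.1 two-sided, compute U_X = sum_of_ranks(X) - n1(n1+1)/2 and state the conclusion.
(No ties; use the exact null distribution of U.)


Step 1: Combine and sort all 12 observations; assign midranks.
sorted (value, group): (6,X), (8,X), (9,X), (10,Y), (11,Y), (13,Y), (14,Y), (18,X), (19,Y), (22,X), (24,Y), (26,Y)
ranks: 6->1, 8->2, 9->3, 10->4, 11->5, 13->6, 14->7, 18->8, 19->9, 22->10, 24->11, 26->12
Step 2: Rank sum for X: R1 = 1 + 2 + 3 + 8 + 10 = 24.
Step 3: U_X = R1 - n1(n1+1)/2 = 24 - 5*6/2 = 24 - 15 = 9.
       U_Y = n1*n2 - U_X = 35 - 9 = 26.
Step 4: No ties, so the exact null distribution of U (based on enumerating the C(12,5) = 792 equally likely rank assignments) gives the two-sided p-value.
Step 5: p-value = 0.202020; compare to alpha = 0.1. fail to reject H0.

U_X = 9, p = 0.202020, fail to reject H0 at alpha = 0.1.


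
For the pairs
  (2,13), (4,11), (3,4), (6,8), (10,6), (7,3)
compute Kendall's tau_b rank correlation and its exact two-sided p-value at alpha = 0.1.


Step 1: Enumerate the 15 unordered pairs (i,j) with i<j and classify each by sign(x_j-x_i) * sign(y_j-y_i).
  (1,2):dx=+2,dy=-2->D; (1,3):dx=+1,dy=-9->D; (1,4):dx=+4,dy=-5->D; (1,5):dx=+8,dy=-7->D
  (1,6):dx=+5,dy=-10->D; (2,3):dx=-1,dy=-7->C; (2,4):dx=+2,dy=-3->D; (2,5):dx=+6,dy=-5->D
  (2,6):dx=+3,dy=-8->D; (3,4):dx=+3,dy=+4->C; (3,5):dx=+7,dy=+2->C; (3,6):dx=+4,dy=-1->D
  (4,5):dx=+4,dy=-2->D; (4,6):dx=+1,dy=-5->D; (5,6):dx=-3,dy=-3->C
Step 2: C = 4, D = 11, total pairs = 15.
Step 3: tau = (C - D)/(n(n-1)/2) = (4 - 11)/15 = -0.466667.
Step 4: Exact two-sided p-value (enumerate n! = 720 permutations of y under H0): p = 0.272222.
Step 5: alpha = 0.1. fail to reject H0.

tau_b = -0.4667 (C=4, D=11), p = 0.272222, fail to reject H0.


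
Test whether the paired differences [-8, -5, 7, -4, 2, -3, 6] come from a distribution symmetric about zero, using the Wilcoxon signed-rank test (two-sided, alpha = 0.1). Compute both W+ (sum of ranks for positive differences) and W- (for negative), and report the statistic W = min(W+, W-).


Step 1: Drop any zero differences (none here) and take |d_i|.
|d| = [8, 5, 7, 4, 2, 3, 6]
Step 2: Midrank |d_i| (ties get averaged ranks).
ranks: |8|->7, |5|->4, |7|->6, |4|->3, |2|->1, |3|->2, |6|->5
Step 3: Attach original signs; sum ranks with positive sign and with negative sign.
W+ = 6 + 1 + 5 = 12
W- = 7 + 4 + 3 + 2 = 16
(Check: W+ + W- = 28 should equal n(n+1)/2 = 28.)
Step 4: Test statistic W = min(W+, W-) = 12.
Step 5: No ties, so the exact null distribution over the 2^7 = 128 sign assignments gives the two-sided p-value = 0.812500.
Step 6: alpha = 0.1. fail to reject H0.

W+ = 12, W- = 16, W = min = 12, p = 0.812500, fail to reject H0.


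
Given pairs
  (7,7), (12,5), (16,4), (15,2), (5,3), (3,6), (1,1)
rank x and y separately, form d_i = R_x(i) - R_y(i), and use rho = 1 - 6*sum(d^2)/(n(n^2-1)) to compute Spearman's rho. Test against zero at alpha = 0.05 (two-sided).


Step 1: Rank x and y separately (midranks; no ties here).
rank(x): 7->4, 12->5, 16->7, 15->6, 5->3, 3->2, 1->1
rank(y): 7->7, 5->5, 4->4, 2->2, 3->3, 6->6, 1->1
Step 2: d_i = R_x(i) - R_y(i); compute d_i^2.
  (4-7)^2=9, (5-5)^2=0, (7-4)^2=9, (6-2)^2=16, (3-3)^2=0, (2-6)^2=16, (1-1)^2=0
sum(d^2) = 50.
Step 3: rho = 1 - 6*50 / (7*(7^2 - 1)) = 1 - 300/336 = 0.107143.
Step 4: Under H0, t = rho * sqrt((n-2)/(1-rho^2)) = 0.2410 ~ t(5).
Step 5: Two-sided p-value from the t-distribution with 5 df = 0.819151.
Step 6: alpha = 0.05. fail to reject H0.

rho = 0.1071, p = 0.819151, fail to reject H0 at alpha = 0.05.


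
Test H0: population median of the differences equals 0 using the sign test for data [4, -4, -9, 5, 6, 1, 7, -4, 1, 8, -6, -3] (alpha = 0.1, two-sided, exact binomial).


Step 1: Discard zero differences. Original n = 12; n_eff = number of nonzero differences = 12.
Nonzero differences (with sign): +4, -4, -9, +5, +6, +1, +7, -4, +1, +8, -6, -3
Step 2: Count signs: positive = 7, negative = 5.
Step 3: Under H0: P(positive) = 0.5, so the number of positives S ~ Bin(12, 0.5).
Step 4: Two-sided exact p-value = sum of Bin(12,0.5) probabilities at or below the observed probability = 0.774414.
Step 5: alpha = 0.1. fail to reject H0.

n_eff = 12, pos = 7, neg = 5, p = 0.774414, fail to reject H0.


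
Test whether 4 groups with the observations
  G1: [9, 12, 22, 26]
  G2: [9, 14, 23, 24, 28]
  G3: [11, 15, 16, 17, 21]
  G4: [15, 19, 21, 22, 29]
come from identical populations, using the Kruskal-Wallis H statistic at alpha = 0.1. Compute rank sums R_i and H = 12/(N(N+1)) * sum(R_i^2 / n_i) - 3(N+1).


Step 1: Combine all N = 19 observations and assign midranks.
sorted (value, group, rank): (9,G1,1.5), (9,G2,1.5), (11,G3,3), (12,G1,4), (14,G2,5), (15,G3,6.5), (15,G4,6.5), (16,G3,8), (17,G3,9), (19,G4,10), (21,G3,11.5), (21,G4,11.5), (22,G1,13.5), (22,G4,13.5), (23,G2,15), (24,G2,16), (26,G1,17), (28,G2,18), (29,G4,19)
Step 2: Sum ranks within each group.
R_1 = 36 (n_1 = 4)
R_2 = 55.5 (n_2 = 5)
R_3 = 38 (n_3 = 5)
R_4 = 60.5 (n_4 = 5)
Step 3: H = 12/(N(N+1)) * sum(R_i^2/n_i) - 3(N+1)
     = 12/(19*20) * (36^2/4 + 55.5^2/5 + 38^2/5 + 60.5^2/5) - 3*20
     = 0.031579 * 1960.9 - 60
     = 1.923158.
Step 4: Ties present; correction factor C = 1 - 24/(19^3 - 19) = 0.996491. Corrected H = 1.923158 / 0.996491 = 1.929930.
Step 5: Under H0, H ~ chi^2(3); p-value = 0.587077.
Step 6: alpha = 0.1. fail to reject H0.

H = 1.9299, df = 3, p = 0.587077, fail to reject H0.


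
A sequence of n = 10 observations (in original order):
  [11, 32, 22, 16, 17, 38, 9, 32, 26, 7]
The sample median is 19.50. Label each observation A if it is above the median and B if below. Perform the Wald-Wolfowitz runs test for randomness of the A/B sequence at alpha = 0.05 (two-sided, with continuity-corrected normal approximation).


Step 1: Compute median = 19.50; label A = above, B = below.
Labels in order: BAABBABAAB  (n_A = 5, n_B = 5)
Step 2: Count runs R = 7.
Step 3: Under H0 (random ordering), E[R] = 2*n_A*n_B/(n_A+n_B) + 1 = 2*5*5/10 + 1 = 6.0000.
        Var[R] = 2*n_A*n_B*(2*n_A*n_B - n_A - n_B) / ((n_A+n_B)^2 * (n_A+n_B-1)) = 2000/900 = 2.2222.
        SD[R] = 1.4907.
Step 4: Continuity-corrected z = (R - 0.5 - E[R]) / SD[R] = (7 - 0.5 - 6.0000) / 1.4907 = 0.3354.
Step 5: Two-sided p-value via normal approximation = 2*(1 - Phi(|z|)) = 0.737316.
Step 6: alpha = 0.05. fail to reject H0.

R = 7, z = 0.3354, p = 0.737316, fail to reject H0.


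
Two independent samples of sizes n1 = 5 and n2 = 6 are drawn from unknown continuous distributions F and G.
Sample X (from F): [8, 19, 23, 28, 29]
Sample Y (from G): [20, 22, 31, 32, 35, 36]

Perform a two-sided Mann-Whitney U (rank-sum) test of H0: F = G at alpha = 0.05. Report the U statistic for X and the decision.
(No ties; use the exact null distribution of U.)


Step 1: Combine and sort all 11 observations; assign midranks.
sorted (value, group): (8,X), (19,X), (20,Y), (22,Y), (23,X), (28,X), (29,X), (31,Y), (32,Y), (35,Y), (36,Y)
ranks: 8->1, 19->2, 20->3, 22->4, 23->5, 28->6, 29->7, 31->8, 32->9, 35->10, 36->11
Step 2: Rank sum for X: R1 = 1 + 2 + 5 + 6 + 7 = 21.
Step 3: U_X = R1 - n1(n1+1)/2 = 21 - 5*6/2 = 21 - 15 = 6.
       U_Y = n1*n2 - U_X = 30 - 6 = 24.
Step 4: No ties, so the exact null distribution of U (based on enumerating the C(11,5) = 462 equally likely rank assignments) gives the two-sided p-value.
Step 5: p-value = 0.125541; compare to alpha = 0.05. fail to reject H0.

U_X = 6, p = 0.125541, fail to reject H0 at alpha = 0.05.


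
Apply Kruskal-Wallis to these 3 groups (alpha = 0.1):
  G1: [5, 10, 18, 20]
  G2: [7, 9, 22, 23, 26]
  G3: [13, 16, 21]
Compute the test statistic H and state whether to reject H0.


Step 1: Combine all N = 12 observations and assign midranks.
sorted (value, group, rank): (5,G1,1), (7,G2,2), (9,G2,3), (10,G1,4), (13,G3,5), (16,G3,6), (18,G1,7), (20,G1,8), (21,G3,9), (22,G2,10), (23,G2,11), (26,G2,12)
Step 2: Sum ranks within each group.
R_1 = 20 (n_1 = 4)
R_2 = 38 (n_2 = 5)
R_3 = 20 (n_3 = 3)
Step 3: H = 12/(N(N+1)) * sum(R_i^2/n_i) - 3(N+1)
     = 12/(12*13) * (20^2/4 + 38^2/5 + 20^2/3) - 3*13
     = 0.076923 * 522.133 - 39
     = 1.164103.
Step 4: No ties, so H is used without correction.
Step 5: Under H0, H ~ chi^2(2); p-value = 0.558751.
Step 6: alpha = 0.1. fail to reject H0.

H = 1.1641, df = 2, p = 0.558751, fail to reject H0.


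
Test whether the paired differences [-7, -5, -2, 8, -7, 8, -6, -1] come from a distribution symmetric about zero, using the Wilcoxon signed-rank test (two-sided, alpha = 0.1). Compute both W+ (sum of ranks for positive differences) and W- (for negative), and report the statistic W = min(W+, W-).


Step 1: Drop any zero differences (none here) and take |d_i|.
|d| = [7, 5, 2, 8, 7, 8, 6, 1]
Step 2: Midrank |d_i| (ties get averaged ranks).
ranks: |7|->5.5, |5|->3, |2|->2, |8|->7.5, |7|->5.5, |8|->7.5, |6|->4, |1|->1
Step 3: Attach original signs; sum ranks with positive sign and with negative sign.
W+ = 7.5 + 7.5 = 15
W- = 5.5 + 3 + 2 + 5.5 + 4 + 1 = 21
(Check: W+ + W- = 36 should equal n(n+1)/2 = 36.)
Step 4: Test statistic W = min(W+, W-) = 15.
Step 5: Ties in |d|, so use the tie-corrected normal approximation.
        E[W] = n(n+1)/4 = 8*9/4 = 18.
        Tie groups: |d|=7 (t=2), |d|=8 (t=2); sum(t^3 - t) = 12.
        Var[W] = n(n+1)(2n+1)/24 - sum(t^3-t)/48 = 1224/24 - 12/48 = 50.75.
        z = (W - E[W]) / sqrt(Var[W]) = (15 - 18) / 7.1239 = -0.4211.
        Two-sided p = 2*Phi(z) = 0.673669.
Step 6: alpha = 0.1. fail to reject H0.

W+ = 15, W- = 21, W = min = 15, p = 0.673669, fail to reject H0.
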